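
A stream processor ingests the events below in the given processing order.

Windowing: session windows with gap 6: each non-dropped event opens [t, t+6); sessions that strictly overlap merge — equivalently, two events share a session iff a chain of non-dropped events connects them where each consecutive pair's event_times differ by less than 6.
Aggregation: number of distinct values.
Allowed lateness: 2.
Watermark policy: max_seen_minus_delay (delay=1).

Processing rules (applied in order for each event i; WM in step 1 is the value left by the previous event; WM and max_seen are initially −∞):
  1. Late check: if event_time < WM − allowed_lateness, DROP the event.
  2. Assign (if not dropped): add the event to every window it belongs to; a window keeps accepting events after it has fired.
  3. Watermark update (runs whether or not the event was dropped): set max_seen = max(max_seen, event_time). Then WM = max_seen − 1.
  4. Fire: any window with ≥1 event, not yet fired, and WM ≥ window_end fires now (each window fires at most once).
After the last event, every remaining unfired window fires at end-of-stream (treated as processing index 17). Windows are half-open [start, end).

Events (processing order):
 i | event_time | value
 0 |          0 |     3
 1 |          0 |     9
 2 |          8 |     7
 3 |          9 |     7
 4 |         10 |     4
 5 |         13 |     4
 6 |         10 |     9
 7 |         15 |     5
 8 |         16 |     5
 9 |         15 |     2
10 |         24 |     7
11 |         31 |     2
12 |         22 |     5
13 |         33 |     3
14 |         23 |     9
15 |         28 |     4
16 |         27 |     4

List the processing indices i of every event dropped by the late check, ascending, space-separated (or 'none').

12 14 15 16

i=0 t=0 v=3: → [0,6); WM=-1
i=1 t=0 v=9: → [0,6); WM=-1
i=2 t=8 v=7: → [8,14); WM=7
i=3 t=9 v=7: → [8,15); WM=8
i=4 t=10 v=4: → [8,16); WM=9
i=5 t=13 v=4: → [8,19); WM=12
i=6 t=10 v=9: → [8,19); WM=12
i=7 t=15 v=5: → [8,21); WM=14
i=8 t=16 v=5: → [8,22); WM=15
i=9 t=15 v=2: → [8,22); WM=15
i=10 t=24 v=7: → [24,30); WM=23
i=11 t=31 v=2: → [31,37); WM=30
i=12 t=22 v=5: DROP (t<30-2); WM=30
i=13 t=33 v=3: → [31,39); WM=32
i=14 t=23 v=9: DROP (t<32-2); WM=32
i=15 t=28 v=4: DROP (t<32-2); WM=32
i=16 t=27 v=4: DROP (t<32-2); WM=32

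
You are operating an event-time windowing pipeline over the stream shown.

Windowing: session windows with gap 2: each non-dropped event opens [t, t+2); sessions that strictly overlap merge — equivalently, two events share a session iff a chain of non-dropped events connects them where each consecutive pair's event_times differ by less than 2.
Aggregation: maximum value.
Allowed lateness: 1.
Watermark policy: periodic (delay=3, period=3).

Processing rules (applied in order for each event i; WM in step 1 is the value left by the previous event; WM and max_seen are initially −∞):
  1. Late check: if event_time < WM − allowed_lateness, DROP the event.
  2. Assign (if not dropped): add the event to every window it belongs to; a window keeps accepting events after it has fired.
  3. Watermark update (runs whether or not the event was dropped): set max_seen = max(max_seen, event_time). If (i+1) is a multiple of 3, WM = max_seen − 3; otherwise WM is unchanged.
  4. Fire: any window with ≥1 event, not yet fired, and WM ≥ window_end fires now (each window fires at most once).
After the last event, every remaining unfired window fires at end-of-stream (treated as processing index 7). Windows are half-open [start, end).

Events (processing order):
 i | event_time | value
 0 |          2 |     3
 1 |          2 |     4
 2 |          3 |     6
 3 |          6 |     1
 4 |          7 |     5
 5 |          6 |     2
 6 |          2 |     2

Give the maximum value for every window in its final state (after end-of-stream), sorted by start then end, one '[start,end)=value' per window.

i=0 t=2 v=3: → [2,4); WM=−∞
i=1 t=2 v=4: → [2,4); WM=−∞
i=2 t=3 v=6: → [2,5); WM=0
i=3 t=6 v=1: → [6,8); WM=0
i=4 t=7 v=5: → [6,9); WM=0
i=5 t=6 v=2: → [6,9); WM=4
i=6 t=2 v=2: DROP (t<4-1); WM=4

[2,5)=6 [6,9)=5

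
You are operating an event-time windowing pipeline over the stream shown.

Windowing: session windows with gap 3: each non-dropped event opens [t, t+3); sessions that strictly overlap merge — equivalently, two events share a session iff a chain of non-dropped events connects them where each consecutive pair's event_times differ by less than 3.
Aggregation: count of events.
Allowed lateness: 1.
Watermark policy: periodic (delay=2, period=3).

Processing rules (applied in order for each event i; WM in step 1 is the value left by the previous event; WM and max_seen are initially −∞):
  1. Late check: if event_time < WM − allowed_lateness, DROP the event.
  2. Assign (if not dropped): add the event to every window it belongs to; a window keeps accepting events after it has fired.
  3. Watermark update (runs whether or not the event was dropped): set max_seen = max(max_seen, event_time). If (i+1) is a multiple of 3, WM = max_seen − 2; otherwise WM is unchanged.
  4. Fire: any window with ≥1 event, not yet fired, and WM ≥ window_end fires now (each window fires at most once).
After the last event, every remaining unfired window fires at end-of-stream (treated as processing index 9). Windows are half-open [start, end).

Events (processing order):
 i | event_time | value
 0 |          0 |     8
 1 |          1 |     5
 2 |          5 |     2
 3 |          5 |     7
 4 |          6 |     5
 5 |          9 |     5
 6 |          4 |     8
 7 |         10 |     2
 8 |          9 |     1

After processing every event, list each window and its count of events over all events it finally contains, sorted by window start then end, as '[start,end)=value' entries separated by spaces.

i=0 t=0 v=8: → [0,3); WM=−∞
i=1 t=1 v=5: → [0,4); WM=−∞
i=2 t=5 v=2: → [5,8); WM=3
i=3 t=5 v=7: → [5,8); WM=3
i=4 t=6 v=5: → [5,9); WM=3
i=5 t=9 v=5: → [9,12); WM=7
i=6 t=4 v=8: DROP (t<7-1); WM=7
i=7 t=10 v=2: → [9,13); WM=7
i=8 t=9 v=1: → [9,13); WM=8

[0,4)=2 [5,9)=3 [9,13)=3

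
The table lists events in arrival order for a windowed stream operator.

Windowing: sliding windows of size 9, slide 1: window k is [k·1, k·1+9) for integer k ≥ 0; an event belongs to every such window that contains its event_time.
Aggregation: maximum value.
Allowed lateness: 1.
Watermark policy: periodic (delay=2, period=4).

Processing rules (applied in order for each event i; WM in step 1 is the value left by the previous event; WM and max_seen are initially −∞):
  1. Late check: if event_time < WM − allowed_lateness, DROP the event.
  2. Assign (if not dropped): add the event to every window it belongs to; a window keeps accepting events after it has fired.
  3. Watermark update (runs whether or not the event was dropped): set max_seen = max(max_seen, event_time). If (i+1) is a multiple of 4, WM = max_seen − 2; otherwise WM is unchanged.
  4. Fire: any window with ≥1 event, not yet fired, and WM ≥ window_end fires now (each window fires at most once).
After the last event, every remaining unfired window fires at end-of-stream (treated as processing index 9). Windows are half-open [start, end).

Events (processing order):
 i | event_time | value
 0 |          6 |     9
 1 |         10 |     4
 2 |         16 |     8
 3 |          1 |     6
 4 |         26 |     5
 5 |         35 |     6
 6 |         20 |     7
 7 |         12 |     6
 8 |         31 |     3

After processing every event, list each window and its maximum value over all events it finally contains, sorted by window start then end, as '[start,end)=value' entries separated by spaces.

i=0 t=6 v=9: → [6,15),[5,14),[4,13),[3,12),[2,11),[1,10),[0,9); WM=−∞
i=1 t=10 v=4: → [10,19),[9,18),[8,17),[7,16),[6,15),[5,14),[4,13),[3,12),[2,11); WM=−∞
i=2 t=16 v=8: → [16,25),[15,24),[14,23),[13,22),[12,21),[11,20),[10,19),[9,18),[8,17); WM=−∞
i=3 t=1 v=6: → [1,10),[0,9); WM=14; [0,9) fires=9 [1,10) fires=9 [2,11) fires=9 [3,12) fires=9 [4,13) fires=9 [5,14) fires=9
i=4 t=26 v=5: → [26,35),[25,34),[24,33),[23,32),[22,31),[21,30),[20,29),[19,28),[18,27); WM=14
i=5 t=35 v=6: → [35,44),[34,43),[33,42),[32,41),[31,40),[30,39),[29,38),[28,37),[27,36); WM=14
i=6 t=20 v=7: → [20,29),[19,28),[18,27),[17,26),[16,25),[15,24),[14,23),[13,22),[12,21); WM=14
i=7 t=12 v=6: DROP (t<14-1); WM=33; [6,15) fires=9 [7,16) fires=4 [8,17) fires=8 [9,18) fires=8 [10,19) fires=8 [11,20) fires=8 [12,21) fires=8 [13,22) fires=8 [14,23) fires=8 [15,24) fires=8 [16,25) fires=8 [17,26) fires=7 [18,27) fires=7 [19,28) fires=7 [20,29) fires=7 [21,30) fires=5 [22,31) fires=5 [23,32) fires=5 [24,33) fires=5
i=8 t=31 v=3: DROP (t<33-1); WM=33

[0,9)=9 [1,10)=9 [2,11)=9 [3,12)=9 [4,13)=9 [5,14)=9 [6,15)=9 [7,16)=4 [8,17)=8 [9,18)=8 [10,19)=8 [11,20)=8 [12,21)=8 [13,22)=8 [14,23)=8 [15,24)=8 [16,25)=8 [17,26)=7 [18,27)=7 [19,28)=7 [20,29)=7 [21,30)=5 [22,31)=5 [23,32)=5 [24,33)=5 [25,34)=5 [26,35)=5 [27,36)=6 [28,37)=6 [29,38)=6 [30,39)=6 [31,40)=6 [32,41)=6 [33,42)=6 [34,43)=6 [35,44)=6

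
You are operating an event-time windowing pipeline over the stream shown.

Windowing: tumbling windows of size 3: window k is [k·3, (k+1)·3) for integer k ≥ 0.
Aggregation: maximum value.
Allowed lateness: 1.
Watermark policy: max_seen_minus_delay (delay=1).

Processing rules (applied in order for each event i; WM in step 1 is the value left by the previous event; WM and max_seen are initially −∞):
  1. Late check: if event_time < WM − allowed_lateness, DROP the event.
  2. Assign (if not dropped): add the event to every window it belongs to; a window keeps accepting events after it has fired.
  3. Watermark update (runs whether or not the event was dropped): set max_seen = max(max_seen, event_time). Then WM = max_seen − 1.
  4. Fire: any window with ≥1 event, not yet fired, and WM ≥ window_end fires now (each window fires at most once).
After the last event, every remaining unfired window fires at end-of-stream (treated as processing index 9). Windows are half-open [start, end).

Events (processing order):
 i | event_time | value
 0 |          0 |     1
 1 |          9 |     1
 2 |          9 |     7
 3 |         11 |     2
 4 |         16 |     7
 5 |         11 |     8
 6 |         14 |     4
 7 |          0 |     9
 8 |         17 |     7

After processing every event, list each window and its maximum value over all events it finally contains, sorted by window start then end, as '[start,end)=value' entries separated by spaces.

i=0 t=0 v=1: → [0,3); WM=-1
i=1 t=9 v=1: → [9,12); WM=8; [0,3) fires=1
i=2 t=9 v=7: → [9,12); WM=8
i=3 t=11 v=2: → [9,12); WM=10
i=4 t=16 v=7: → [15,18); WM=15; [9,12) fires=7
i=5 t=11 v=8: DROP (t<15-1); WM=15
i=6 t=14 v=4: → [12,15); WM=15; [12,15) fires=4
i=7 t=0 v=9: DROP (t<15-1); WM=15
i=8 t=17 v=7: → [15,18); WM=16

[0,3)=1 [9,12)=7 [12,15)=4 [15,18)=7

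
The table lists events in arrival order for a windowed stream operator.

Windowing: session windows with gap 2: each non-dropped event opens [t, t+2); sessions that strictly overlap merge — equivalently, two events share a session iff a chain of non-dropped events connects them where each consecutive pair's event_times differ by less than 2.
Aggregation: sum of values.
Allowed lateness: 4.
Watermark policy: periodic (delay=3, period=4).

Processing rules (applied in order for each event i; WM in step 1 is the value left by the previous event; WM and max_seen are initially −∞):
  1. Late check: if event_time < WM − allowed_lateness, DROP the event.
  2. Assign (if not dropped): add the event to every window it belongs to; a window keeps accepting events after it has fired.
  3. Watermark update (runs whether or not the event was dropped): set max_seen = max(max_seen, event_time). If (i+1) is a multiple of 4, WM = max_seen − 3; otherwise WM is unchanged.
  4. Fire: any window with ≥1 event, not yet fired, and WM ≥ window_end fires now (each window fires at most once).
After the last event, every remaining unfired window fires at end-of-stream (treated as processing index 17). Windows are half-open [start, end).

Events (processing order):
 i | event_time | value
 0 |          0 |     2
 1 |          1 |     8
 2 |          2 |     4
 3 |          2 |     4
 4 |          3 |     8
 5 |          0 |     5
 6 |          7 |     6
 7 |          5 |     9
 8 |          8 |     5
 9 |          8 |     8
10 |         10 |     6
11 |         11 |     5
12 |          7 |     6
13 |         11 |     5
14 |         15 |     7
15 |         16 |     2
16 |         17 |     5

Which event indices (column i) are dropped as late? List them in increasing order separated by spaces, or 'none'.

i=0 t=0 v=2: → [0,2); WM=−∞
i=1 t=1 v=8: → [0,3); WM=−∞
i=2 t=2 v=4: → [0,4); WM=−∞
i=3 t=2 v=4: → [0,4); WM=-1
i=4 t=3 v=8: → [0,5); WM=-1
i=5 t=0 v=5: → [0,5); WM=-1
i=6 t=7 v=6: → [7,9); WM=-1
i=7 t=5 v=9: → [5,7); WM=4
i=8 t=8 v=5: → [7,10); WM=4
i=9 t=8 v=8: → [7,10); WM=4
i=10 t=10 v=6: → [10,12); WM=4
i=11 t=11 v=5: → [10,13); WM=8
i=12 t=7 v=6: → [7,10); WM=8
i=13 t=11 v=5: → [10,13); WM=8
i=14 t=15 v=7: → [15,17); WM=8
i=15 t=16 v=2: → [15,18); WM=13
i=16 t=17 v=5: → [15,19); WM=13

none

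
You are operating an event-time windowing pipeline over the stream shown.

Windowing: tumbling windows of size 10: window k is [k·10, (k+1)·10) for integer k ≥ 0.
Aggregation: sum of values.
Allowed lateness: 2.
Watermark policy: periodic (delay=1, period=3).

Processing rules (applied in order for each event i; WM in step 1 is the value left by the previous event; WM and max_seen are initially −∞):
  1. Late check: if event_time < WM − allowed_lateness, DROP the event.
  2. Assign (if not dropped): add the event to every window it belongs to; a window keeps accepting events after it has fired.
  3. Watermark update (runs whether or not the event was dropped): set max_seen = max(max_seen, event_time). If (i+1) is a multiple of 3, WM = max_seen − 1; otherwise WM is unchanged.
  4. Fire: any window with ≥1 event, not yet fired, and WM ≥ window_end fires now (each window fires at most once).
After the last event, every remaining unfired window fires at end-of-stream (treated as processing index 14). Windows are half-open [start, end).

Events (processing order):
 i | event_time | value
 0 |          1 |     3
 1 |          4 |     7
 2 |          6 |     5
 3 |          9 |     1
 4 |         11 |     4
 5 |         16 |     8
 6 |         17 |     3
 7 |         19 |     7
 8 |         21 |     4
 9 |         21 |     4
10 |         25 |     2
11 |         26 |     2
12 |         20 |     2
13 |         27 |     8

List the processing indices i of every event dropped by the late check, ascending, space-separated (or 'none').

12

i=0 t=1 v=3: → [0,10); WM=−∞
i=1 t=4 v=7: → [0,10); WM=−∞
i=2 t=6 v=5: → [0,10); WM=5
i=3 t=9 v=1: → [0,10); WM=5
i=4 t=11 v=4: → [10,20); WM=5
i=5 t=16 v=8: → [10,20); WM=15; [0,10) fires=16
i=6 t=17 v=3: → [10,20); WM=15
i=7 t=19 v=7: → [10,20); WM=15
i=8 t=21 v=4: → [20,30); WM=20; [10,20) fires=22
i=9 t=21 v=4: → [20,30); WM=20
i=10 t=25 v=2: → [20,30); WM=20
i=11 t=26 v=2: → [20,30); WM=25
i=12 t=20 v=2: DROP (t<25-2); WM=25
i=13 t=27 v=8: → [20,30); WM=25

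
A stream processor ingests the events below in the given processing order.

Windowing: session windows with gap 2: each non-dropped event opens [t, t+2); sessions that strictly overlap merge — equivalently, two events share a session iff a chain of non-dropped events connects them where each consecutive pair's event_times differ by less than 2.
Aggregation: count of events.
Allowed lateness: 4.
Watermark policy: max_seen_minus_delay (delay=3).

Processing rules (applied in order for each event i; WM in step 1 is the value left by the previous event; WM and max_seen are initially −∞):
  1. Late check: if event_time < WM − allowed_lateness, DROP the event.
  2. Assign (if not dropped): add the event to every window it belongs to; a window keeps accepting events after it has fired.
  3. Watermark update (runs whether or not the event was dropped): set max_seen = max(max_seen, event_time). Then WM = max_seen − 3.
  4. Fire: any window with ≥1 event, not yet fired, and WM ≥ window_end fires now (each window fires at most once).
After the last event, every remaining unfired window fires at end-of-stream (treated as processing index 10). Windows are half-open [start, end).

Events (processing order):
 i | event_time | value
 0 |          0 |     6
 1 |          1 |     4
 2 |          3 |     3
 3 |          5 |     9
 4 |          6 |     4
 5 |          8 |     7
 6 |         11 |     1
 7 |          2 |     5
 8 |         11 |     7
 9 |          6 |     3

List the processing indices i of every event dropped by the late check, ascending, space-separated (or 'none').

i=0 t=0 v=6: → [0,2); WM=-3
i=1 t=1 v=4: → [0,3); WM=-2
i=2 t=3 v=3: → [3,5); WM=0
i=3 t=5 v=9: → [5,7); WM=2
i=4 t=6 v=4: → [5,8); WM=3
i=5 t=8 v=7: → [8,10); WM=5
i=6 t=11 v=1: → [11,13); WM=8
i=7 t=2 v=5: DROP (t<8-4); WM=8
i=8 t=11 v=7: → [11,13); WM=8
i=9 t=6 v=3: → [5,8); WM=8

7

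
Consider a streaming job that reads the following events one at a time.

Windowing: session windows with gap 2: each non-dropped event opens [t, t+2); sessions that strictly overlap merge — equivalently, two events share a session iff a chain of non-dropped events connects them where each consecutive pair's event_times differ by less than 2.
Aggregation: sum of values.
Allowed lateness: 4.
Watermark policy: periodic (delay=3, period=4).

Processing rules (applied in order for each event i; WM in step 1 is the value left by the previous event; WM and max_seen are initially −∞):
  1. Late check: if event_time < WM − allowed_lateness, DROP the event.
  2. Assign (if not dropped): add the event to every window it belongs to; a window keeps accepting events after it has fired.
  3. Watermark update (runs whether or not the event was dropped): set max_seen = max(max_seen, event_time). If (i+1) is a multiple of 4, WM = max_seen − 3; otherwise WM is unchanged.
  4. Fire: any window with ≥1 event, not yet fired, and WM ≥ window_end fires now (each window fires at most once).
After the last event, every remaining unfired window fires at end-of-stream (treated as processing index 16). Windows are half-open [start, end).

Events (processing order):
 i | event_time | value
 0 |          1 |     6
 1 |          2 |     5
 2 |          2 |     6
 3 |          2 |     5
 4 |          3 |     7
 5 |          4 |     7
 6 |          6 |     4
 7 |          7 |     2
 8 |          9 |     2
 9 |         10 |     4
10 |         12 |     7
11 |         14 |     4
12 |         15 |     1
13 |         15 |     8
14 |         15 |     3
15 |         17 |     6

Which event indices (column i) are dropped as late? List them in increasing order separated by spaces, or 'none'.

none

i=0 t=1 v=6: → [1,3); WM=−∞
i=1 t=2 v=5: → [1,4); WM=−∞
i=2 t=2 v=6: → [1,4); WM=−∞
i=3 t=2 v=5: → [1,4); WM=-1
i=4 t=3 v=7: → [1,5); WM=-1
i=5 t=4 v=7: → [1,6); WM=-1
i=6 t=6 v=4: → [6,8); WM=-1
i=7 t=7 v=2: → [6,9); WM=4
i=8 t=9 v=2: → [9,11); WM=4
i=9 t=10 v=4: → [9,12); WM=4
i=10 t=12 v=7: → [12,14); WM=4
i=11 t=14 v=4: → [14,16); WM=11
i=12 t=15 v=1: → [14,17); WM=11
i=13 t=15 v=8: → [14,17); WM=11
i=14 t=15 v=3: → [14,17); WM=11
i=15 t=17 v=6: → [17,19); WM=14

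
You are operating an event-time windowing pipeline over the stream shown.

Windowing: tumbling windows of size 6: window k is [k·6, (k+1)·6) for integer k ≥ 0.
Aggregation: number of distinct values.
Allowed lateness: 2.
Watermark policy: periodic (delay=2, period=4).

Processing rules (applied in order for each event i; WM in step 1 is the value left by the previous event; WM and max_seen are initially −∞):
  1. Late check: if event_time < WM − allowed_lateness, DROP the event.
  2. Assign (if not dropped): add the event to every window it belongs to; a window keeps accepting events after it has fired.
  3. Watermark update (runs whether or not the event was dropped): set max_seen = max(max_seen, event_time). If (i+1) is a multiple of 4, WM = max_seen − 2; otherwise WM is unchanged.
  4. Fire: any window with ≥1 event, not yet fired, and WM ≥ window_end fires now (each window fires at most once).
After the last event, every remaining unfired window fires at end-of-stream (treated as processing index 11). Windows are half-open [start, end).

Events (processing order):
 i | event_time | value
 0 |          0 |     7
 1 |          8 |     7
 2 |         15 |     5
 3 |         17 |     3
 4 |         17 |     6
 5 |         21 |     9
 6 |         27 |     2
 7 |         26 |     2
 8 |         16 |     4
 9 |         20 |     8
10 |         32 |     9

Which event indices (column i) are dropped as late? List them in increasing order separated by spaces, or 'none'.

i=0 t=0 v=7: → [0,6); WM=−∞
i=1 t=8 v=7: → [6,12); WM=−∞
i=2 t=15 v=5: → [12,18); WM=−∞
i=3 t=17 v=3: → [12,18); WM=15; [0,6) fires=1 [6,12) fires=1
i=4 t=17 v=6: → [12,18); WM=15
i=5 t=21 v=9: → [18,24); WM=15
i=6 t=27 v=2: → [24,30); WM=15
i=7 t=26 v=2: → [24,30); WM=25; [12,18) fires=3 [18,24) fires=1
i=8 t=16 v=4: DROP (t<25-2); WM=25
i=9 t=20 v=8: DROP (t<25-2); WM=25
i=10 t=32 v=9: → [30,36); WM=25

8 9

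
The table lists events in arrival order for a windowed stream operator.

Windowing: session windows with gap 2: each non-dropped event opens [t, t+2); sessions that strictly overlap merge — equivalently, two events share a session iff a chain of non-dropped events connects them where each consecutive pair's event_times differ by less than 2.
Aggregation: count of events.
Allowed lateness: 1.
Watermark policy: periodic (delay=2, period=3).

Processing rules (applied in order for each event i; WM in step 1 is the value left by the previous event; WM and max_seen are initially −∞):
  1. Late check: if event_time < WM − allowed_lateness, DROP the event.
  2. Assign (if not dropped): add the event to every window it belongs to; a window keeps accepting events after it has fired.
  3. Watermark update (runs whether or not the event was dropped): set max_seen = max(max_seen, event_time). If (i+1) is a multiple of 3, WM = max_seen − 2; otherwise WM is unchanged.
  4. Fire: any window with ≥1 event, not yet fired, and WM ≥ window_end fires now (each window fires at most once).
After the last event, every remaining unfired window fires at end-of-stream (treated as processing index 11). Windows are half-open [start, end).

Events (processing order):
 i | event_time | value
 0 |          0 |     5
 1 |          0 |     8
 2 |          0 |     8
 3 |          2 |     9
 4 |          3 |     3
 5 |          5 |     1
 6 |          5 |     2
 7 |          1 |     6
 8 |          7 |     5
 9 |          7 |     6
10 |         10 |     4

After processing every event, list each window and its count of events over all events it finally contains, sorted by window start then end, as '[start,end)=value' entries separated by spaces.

i=0 t=0 v=5: → [0,2); WM=−∞
i=1 t=0 v=8: → [0,2); WM=−∞
i=2 t=0 v=8: → [0,2); WM=-2
i=3 t=2 v=9: → [2,4); WM=-2
i=4 t=3 v=3: → [2,5); WM=-2
i=5 t=5 v=1: → [5,7); WM=3
i=6 t=5 v=2: → [5,7); WM=3
i=7 t=1 v=6: DROP (t<3-1); WM=3
i=8 t=7 v=5: → [7,9); WM=5
i=9 t=7 v=6: → [7,9); WM=5
i=10 t=10 v=4: → [10,12); WM=5

[0,2)=3 [2,5)=2 [5,7)=2 [7,9)=2 [10,12)=1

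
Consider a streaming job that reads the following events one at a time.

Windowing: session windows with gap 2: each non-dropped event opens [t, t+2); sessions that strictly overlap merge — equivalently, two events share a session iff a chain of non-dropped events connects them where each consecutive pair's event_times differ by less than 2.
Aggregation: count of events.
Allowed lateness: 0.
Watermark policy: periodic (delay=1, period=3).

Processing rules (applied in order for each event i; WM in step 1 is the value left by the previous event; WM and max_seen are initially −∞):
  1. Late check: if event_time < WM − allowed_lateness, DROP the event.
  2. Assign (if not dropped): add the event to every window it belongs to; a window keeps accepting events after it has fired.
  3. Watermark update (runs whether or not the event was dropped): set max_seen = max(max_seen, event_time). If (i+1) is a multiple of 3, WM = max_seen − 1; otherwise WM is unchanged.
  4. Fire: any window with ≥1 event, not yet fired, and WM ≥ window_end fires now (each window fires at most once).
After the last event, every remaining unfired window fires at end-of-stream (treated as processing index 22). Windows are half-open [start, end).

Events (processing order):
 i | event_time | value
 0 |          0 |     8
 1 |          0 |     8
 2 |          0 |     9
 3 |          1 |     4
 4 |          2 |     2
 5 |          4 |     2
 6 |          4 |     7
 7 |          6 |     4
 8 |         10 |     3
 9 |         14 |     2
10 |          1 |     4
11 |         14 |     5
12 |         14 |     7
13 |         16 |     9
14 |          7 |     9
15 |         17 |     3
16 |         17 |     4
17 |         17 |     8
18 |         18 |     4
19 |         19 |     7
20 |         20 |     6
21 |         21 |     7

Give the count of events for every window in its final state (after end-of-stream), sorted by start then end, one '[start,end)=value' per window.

i=0 t=0 v=8: → [0,2); WM=−∞
i=1 t=0 v=8: → [0,2); WM=−∞
i=2 t=0 v=9: → [0,2); WM=-1
i=3 t=1 v=4: → [0,3); WM=-1
i=4 t=2 v=2: → [0,4); WM=-1
i=5 t=4 v=2: → [4,6); WM=3
i=6 t=4 v=7: → [4,6); WM=3
i=7 t=6 v=4: → [6,8); WM=3
i=8 t=10 v=3: → [10,12); WM=9
i=9 t=14 v=2: → [14,16); WM=9
i=10 t=1 v=4: DROP (t<9-0); WM=9
i=11 t=14 v=5: → [14,16); WM=13
i=12 t=14 v=7: → [14,16); WM=13
i=13 t=16 v=9: → [16,18); WM=13
i=14 t=7 v=9: DROP (t<13-0); WM=15
i=15 t=17 v=3: → [16,19); WM=15
i=16 t=17 v=4: → [16,19); WM=15
i=17 t=17 v=8: → [16,19); WM=16
i=18 t=18 v=4: → [16,20); WM=16
i=19 t=19 v=7: → [16,21); WM=16
i=20 t=20 v=6: → [16,22); WM=19
i=21 t=21 v=7: → [16,23); WM=19

[0,4)=5 [4,6)=2 [6,8)=1 [10,12)=1 [14,16)=3 [16,23)=8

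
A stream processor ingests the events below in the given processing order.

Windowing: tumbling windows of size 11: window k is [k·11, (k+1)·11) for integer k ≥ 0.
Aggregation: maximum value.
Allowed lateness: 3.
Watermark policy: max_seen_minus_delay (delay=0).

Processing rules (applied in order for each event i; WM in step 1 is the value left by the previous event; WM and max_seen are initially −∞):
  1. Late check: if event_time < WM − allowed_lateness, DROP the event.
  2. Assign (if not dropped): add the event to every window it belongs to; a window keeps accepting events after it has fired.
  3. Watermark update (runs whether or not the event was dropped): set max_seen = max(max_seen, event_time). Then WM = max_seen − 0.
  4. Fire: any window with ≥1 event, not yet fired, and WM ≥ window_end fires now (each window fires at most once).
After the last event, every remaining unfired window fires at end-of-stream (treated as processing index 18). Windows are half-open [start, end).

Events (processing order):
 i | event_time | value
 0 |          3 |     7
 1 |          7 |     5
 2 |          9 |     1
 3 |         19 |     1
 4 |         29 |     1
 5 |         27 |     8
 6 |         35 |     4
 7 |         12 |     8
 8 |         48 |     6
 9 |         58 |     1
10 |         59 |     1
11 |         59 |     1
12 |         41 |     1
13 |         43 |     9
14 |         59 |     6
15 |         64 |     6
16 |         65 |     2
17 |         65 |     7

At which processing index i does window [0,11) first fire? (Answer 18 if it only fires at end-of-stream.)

3

i=0 t=3 v=7: → [0,11); WM=3
i=1 t=7 v=5: → [0,11); WM=7
i=2 t=9 v=1: → [0,11); WM=9
i=3 t=19 v=1: → [11,22); WM=19; [0,11) fires=7
i=4 t=29 v=1: → [22,33); WM=29; [11,22) fires=1
i=5 t=27 v=8: → [22,33); WM=29
i=6 t=35 v=4: → [33,44); WM=35; [22,33) fires=8
i=7 t=12 v=8: DROP (t<35-3); WM=35
i=8 t=48 v=6: → [44,55); WM=48; [33,44) fires=4
i=9 t=58 v=1: → [55,66); WM=58; [44,55) fires=6
i=10 t=59 v=1: → [55,66); WM=59
i=11 t=59 v=1: → [55,66); WM=59
i=12 t=41 v=1: DROP (t<59-3); WM=59
i=13 t=43 v=9: DROP (t<59-3); WM=59
i=14 t=59 v=6: → [55,66); WM=59
i=15 t=64 v=6: → [55,66); WM=64
i=16 t=65 v=2: → [55,66); WM=65
i=17 t=65 v=7: → [55,66); WM=65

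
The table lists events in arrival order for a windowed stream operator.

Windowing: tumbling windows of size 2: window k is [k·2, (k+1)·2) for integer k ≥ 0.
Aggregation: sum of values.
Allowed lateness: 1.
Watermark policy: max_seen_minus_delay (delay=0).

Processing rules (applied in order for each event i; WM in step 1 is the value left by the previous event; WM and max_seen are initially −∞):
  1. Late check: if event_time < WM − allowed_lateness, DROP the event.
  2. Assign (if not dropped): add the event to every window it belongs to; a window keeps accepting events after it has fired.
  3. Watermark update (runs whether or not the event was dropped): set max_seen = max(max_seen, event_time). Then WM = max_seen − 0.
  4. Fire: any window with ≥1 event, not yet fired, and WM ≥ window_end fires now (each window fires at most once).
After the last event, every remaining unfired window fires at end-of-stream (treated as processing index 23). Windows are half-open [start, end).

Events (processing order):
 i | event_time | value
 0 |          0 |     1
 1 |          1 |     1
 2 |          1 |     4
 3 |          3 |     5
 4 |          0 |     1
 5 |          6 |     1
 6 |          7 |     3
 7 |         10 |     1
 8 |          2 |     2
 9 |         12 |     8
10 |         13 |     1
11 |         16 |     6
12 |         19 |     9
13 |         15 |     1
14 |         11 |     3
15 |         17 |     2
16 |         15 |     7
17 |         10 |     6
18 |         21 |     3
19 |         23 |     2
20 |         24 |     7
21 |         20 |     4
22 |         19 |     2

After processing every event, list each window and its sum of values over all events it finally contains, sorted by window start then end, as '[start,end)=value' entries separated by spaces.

i=0 t=0 v=1: → [0,2); WM=0
i=1 t=1 v=1: → [0,2); WM=1
i=2 t=1 v=4: → [0,2); WM=1
i=3 t=3 v=5: → [2,4); WM=3; [0,2) fires=6
i=4 t=0 v=1: DROP (t<3-1); WM=3
i=5 t=6 v=1: → [6,8); WM=6; [2,4) fires=5
i=6 t=7 v=3: → [6,8); WM=7
i=7 t=10 v=1: → [10,12); WM=10; [6,8) fires=4
i=8 t=2 v=2: DROP (t<10-1); WM=10
i=9 t=12 v=8: → [12,14); WM=12; [10,12) fires=1
i=10 t=13 v=1: → [12,14); WM=13
i=11 t=16 v=6: → [16,18); WM=16; [12,14) fires=9
i=12 t=19 v=9: → [18,20); WM=19; [16,18) fires=6
i=13 t=15 v=1: DROP (t<19-1); WM=19
i=14 t=11 v=3: DROP (t<19-1); WM=19
i=15 t=17 v=2: DROP (t<19-1); WM=19
i=16 t=15 v=7: DROP (t<19-1); WM=19
i=17 t=10 v=6: DROP (t<19-1); WM=19
i=18 t=21 v=3: → [20,22); WM=21; [18,20) fires=9
i=19 t=23 v=2: → [22,24); WM=23; [20,22) fires=3
i=20 t=24 v=7: → [24,26); WM=24; [22,24) fires=2
i=21 t=20 v=4: DROP (t<24-1); WM=24
i=22 t=19 v=2: DROP (t<24-1); WM=24

[0,2)=6 [2,4)=5 [6,8)=4 [10,12)=1 [12,14)=9 [16,18)=6 [18,20)=9 [20,22)=3 [22,24)=2 [24,26)=7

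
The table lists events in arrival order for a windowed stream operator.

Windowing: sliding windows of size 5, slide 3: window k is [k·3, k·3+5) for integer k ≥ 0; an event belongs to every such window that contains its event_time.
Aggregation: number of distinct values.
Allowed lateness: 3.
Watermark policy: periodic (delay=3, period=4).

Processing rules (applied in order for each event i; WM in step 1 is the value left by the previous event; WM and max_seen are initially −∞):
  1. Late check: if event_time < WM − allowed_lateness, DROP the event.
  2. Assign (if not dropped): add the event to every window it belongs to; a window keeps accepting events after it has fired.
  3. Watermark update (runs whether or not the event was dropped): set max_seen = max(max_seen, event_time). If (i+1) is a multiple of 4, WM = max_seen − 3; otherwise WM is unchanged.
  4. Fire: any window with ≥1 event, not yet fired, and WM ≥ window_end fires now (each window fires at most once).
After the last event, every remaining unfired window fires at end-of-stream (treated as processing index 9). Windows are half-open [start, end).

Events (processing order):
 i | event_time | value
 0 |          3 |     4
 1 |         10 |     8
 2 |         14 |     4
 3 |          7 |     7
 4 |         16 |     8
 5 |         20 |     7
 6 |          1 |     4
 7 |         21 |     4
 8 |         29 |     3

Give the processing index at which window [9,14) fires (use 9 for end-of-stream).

i=0 t=3 v=4: → [3,8),[0,5); WM=−∞
i=1 t=10 v=8: → [9,14),[6,11); WM=−∞
i=2 t=14 v=4: → [12,17); WM=−∞
i=3 t=7 v=7: → [6,11),[3,8); WM=11; [0,5) fires=1 [3,8) fires=2 [6,11) fires=2
i=4 t=16 v=8: → [15,20),[12,17); WM=11
i=5 t=20 v=7: → [18,23); WM=11
i=6 t=1 v=4: DROP (t<11-3); WM=11
i=7 t=21 v=4: → [21,26),[18,23); WM=18; [9,14) fires=1 [12,17) fires=2
i=8 t=29 v=3: → [27,32); WM=18

7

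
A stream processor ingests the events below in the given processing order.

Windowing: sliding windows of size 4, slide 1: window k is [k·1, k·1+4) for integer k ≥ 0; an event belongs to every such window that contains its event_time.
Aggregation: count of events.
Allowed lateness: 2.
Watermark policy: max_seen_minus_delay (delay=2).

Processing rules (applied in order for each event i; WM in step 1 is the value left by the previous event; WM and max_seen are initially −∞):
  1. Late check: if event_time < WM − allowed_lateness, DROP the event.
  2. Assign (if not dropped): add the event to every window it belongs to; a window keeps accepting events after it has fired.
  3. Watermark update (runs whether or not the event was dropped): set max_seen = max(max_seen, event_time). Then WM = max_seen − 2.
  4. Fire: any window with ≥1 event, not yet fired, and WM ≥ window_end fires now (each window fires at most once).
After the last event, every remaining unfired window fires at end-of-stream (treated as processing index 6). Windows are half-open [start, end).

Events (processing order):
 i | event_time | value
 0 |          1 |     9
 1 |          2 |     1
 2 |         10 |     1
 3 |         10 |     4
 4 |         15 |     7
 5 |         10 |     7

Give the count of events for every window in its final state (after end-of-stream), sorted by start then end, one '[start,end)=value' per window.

[0,4)=2 [1,5)=2 [2,6)=1 [7,11)=2 [8,12)=2 [9,13)=2 [10,14)=2 [12,16)=1 [13,17)=1 [14,18)=1 [15,19)=1

i=0 t=1 v=9: → [1,5),[0,4); WM=-1
i=1 t=2 v=1: → [2,6),[1,5),[0,4); WM=0
i=2 t=10 v=1: → [10,14),[9,13),[8,12),[7,11); WM=8; [0,4) fires=2 [1,5) fires=2 [2,6) fires=1
i=3 t=10 v=4: → [10,14),[9,13),[8,12),[7,11); WM=8
i=4 t=15 v=7: → [15,19),[14,18),[13,17),[12,16); WM=13; [7,11) fires=2 [8,12) fires=2 [9,13) fires=2
i=5 t=10 v=7: DROP (t<13-2); WM=13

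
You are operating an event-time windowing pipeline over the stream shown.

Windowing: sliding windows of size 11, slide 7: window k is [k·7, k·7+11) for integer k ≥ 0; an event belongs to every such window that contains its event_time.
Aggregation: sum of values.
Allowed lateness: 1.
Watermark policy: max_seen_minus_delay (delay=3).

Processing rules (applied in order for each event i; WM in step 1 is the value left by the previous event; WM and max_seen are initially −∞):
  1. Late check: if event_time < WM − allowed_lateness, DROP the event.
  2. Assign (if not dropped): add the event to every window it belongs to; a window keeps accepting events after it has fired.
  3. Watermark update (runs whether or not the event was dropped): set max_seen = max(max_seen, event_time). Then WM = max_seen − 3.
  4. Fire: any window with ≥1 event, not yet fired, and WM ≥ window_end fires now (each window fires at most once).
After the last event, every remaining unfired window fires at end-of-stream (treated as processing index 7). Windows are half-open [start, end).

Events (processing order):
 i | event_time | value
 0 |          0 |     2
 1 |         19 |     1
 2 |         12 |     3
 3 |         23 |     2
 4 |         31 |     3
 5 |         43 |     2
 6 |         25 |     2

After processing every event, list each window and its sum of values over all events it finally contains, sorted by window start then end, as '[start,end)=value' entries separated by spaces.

[0,11)=2 [14,25)=3 [21,32)=5 [28,39)=3 [35,46)=2 [42,53)=2

i=0 t=0 v=2: → [0,11); WM=-3
i=1 t=19 v=1: → [14,25); WM=16; [0,11) fires=2
i=2 t=12 v=3: DROP (t<16-1); WM=16
i=3 t=23 v=2: → [21,32),[14,25); WM=20
i=4 t=31 v=3: → [28,39),[21,32); WM=28; [14,25) fires=3
i=5 t=43 v=2: → [42,53),[35,46); WM=40; [21,32) fires=5 [28,39) fires=3
i=6 t=25 v=2: DROP (t<40-1); WM=40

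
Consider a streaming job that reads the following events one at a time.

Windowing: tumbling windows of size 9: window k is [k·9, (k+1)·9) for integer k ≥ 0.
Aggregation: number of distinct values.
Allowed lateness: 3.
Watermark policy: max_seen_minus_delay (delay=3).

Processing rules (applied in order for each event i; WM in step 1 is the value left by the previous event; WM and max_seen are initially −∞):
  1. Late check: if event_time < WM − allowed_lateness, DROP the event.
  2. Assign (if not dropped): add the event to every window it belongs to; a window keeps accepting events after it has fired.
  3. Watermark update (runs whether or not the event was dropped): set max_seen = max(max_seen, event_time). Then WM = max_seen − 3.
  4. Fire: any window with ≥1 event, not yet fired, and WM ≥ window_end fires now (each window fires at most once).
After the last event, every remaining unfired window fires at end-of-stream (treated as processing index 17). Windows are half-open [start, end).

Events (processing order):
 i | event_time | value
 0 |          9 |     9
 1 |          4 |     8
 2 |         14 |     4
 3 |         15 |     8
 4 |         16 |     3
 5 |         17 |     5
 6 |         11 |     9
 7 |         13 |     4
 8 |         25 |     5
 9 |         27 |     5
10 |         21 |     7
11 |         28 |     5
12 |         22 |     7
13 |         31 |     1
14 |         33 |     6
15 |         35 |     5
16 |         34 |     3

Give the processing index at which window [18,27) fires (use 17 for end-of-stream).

13

i=0 t=9 v=9: → [9,18); WM=6
i=1 t=4 v=8: → [0,9); WM=6
i=2 t=14 v=4: → [9,18); WM=11; [0,9) fires=1
i=3 t=15 v=8: → [9,18); WM=12
i=4 t=16 v=3: → [9,18); WM=13
i=5 t=17 v=5: → [9,18); WM=14
i=6 t=11 v=9: → [9,18); WM=14
i=7 t=13 v=4: → [9,18); WM=14
i=8 t=25 v=5: → [18,27); WM=22; [9,18) fires=5
i=9 t=27 v=5: → [27,36); WM=24
i=10 t=21 v=7: → [18,27); WM=24
i=11 t=28 v=5: → [27,36); WM=25
i=12 t=22 v=7: → [18,27); WM=25
i=13 t=31 v=1: → [27,36); WM=28; [18,27) fires=2
i=14 t=33 v=6: → [27,36); WM=30
i=15 t=35 v=5: → [27,36); WM=32
i=16 t=34 v=3: → [27,36); WM=32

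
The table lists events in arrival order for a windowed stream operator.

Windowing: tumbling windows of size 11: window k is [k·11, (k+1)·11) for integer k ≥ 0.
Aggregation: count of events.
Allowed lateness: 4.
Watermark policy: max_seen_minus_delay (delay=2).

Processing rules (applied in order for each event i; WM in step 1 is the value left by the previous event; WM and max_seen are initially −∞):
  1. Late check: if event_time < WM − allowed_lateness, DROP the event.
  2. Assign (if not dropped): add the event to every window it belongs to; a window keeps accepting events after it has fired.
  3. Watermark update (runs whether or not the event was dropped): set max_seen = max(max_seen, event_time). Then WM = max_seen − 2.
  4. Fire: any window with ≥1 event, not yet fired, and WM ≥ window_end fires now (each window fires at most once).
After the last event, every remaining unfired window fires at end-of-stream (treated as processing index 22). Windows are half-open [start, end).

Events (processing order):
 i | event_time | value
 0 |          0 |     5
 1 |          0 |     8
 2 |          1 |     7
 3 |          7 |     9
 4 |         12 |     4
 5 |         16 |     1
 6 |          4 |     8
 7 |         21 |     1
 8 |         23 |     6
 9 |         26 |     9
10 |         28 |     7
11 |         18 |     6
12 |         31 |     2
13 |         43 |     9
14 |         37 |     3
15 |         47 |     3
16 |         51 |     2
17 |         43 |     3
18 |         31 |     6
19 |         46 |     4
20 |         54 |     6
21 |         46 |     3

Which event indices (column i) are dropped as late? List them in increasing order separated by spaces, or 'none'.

i=0 t=0 v=5: → [0,11); WM=-2
i=1 t=0 v=8: → [0,11); WM=-2
i=2 t=1 v=7: → [0,11); WM=-1
i=3 t=7 v=9: → [0,11); WM=5
i=4 t=12 v=4: → [11,22); WM=10
i=5 t=16 v=1: → [11,22); WM=14; [0,11) fires=4
i=6 t=4 v=8: DROP (t<14-4); WM=14
i=7 t=21 v=1: → [11,22); WM=19
i=8 t=23 v=6: → [22,33); WM=21
i=9 t=26 v=9: → [22,33); WM=24; [11,22) fires=3
i=10 t=28 v=7: → [22,33); WM=26
i=11 t=18 v=6: DROP (t<26-4); WM=26
i=12 t=31 v=2: → [22,33); WM=29
i=13 t=43 v=9: → [33,44); WM=41; [22,33) fires=4
i=14 t=37 v=3: → [33,44); WM=41
i=15 t=47 v=3: → [44,55); WM=45; [33,44) fires=2
i=16 t=51 v=2: → [44,55); WM=49
i=17 t=43 v=3: DROP (t<49-4); WM=49
i=18 t=31 v=6: DROP (t<49-4); WM=49
i=19 t=46 v=4: → [44,55); WM=49
i=20 t=54 v=6: → [44,55); WM=52
i=21 t=46 v=3: DROP (t<52-4); WM=52

6 11 17 18 21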